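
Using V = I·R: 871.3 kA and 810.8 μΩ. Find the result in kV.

871.3e3 × 810.8e-6 = 706450.04e-3 V

0.70645004 kV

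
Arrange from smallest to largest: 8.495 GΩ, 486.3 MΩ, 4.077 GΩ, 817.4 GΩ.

8.495 GΩ = 8495000000 Ω
486.3 MΩ = 486300000 Ω
4.077 GΩ = 4077000000 Ω
817.4 GΩ = 817400000000 Ω

486.3 MΩ < 4.077 GΩ < 8.495 GΩ < 817.4 GΩ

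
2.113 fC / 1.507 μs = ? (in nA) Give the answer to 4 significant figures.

(2.113 × 10⁻¹⁵) / (1.507 × 10⁻⁶) = 1.40212 × 10⁻⁹ A

1.402 nA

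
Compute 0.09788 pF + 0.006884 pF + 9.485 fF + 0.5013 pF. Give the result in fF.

615.549 fF

In fF:
  0.09788 pF = 0.09788 × 10^3 fF = 97.88
  0.006884 pF = 0.006884 × 10^3 fF = 6.884
  9.485 fF → 9.485
  0.5013 pF = 0.5013 × 10^3 fF = 501.3
Sum: 97.88 + 6.884 + 9.485 + 501.3 = 615.549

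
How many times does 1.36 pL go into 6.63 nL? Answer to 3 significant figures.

4880

(6.63e-9) / (1.36e-12) = 4.875e3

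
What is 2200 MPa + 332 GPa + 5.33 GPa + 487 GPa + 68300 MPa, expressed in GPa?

894.83 GPa

In GPa:
  2200 MPa = 2200 × 10⁻³ GPa = 2.2
  332 GPa → 332
  5.33 GPa → 5.33
  487 GPa → 487
  68300 MPa = 68300 × 10⁻³ GPa = 68.3
Sum: 2.2 + 332 + 5.33 + 487 + 68.3 = 894.83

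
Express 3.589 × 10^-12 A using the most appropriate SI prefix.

= 3.589 × 10^-12 A; 10^-12 is pico.

3.589 pA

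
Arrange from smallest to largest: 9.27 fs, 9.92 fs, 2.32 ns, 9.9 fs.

9.27 fs = 0.00000000000000927 s
9.92 fs = 0.00000000000000992 s
2.32 ns = 0.00000000232 s
9.9 fs = 0.0000000000000099 s

9.27 fs < 9.9 fs < 9.92 fs < 2.32 ns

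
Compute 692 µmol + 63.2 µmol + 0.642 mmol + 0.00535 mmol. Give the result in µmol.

1402.55 µmol

In µmol:
  692 µmol → 692
  63.2 µmol → 63.2
  0.642 mmol = 0.642 × 10^3 µmol = 642
  0.00535 mmol = 0.00535 × 10^3 µmol = 5.35
Sum: 692 + 63.2 + 642 + 5.35 = 1402.55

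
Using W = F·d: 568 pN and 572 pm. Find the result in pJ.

0.000000324896 pJ

568 × 10⁻¹² × 572 × 10⁻¹² = 324896 × 10⁻²⁴ J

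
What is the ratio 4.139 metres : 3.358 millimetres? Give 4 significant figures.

(4.139) / (3.358 × 10⁻³) = 1.2326 × 10³

1233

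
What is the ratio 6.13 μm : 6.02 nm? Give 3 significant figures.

1020

(6.13 × 10⁻⁶) / (6.02 × 10⁻⁹) = 1.018 × 10³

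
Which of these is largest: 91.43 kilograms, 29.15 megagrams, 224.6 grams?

29.15 megagrams

91.43 kilograms = 91430 grams
29.15 megagrams = 29150000 grams
224.6 grams = 224.6 grams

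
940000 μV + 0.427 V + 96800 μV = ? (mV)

1463.8 mV

In mV:
  940000 μV = 940000 × 10^-3 mV = 940
  0.427 V = 0.427 × 10^3 mV = 427
  96800 μV = 96800 × 10^-3 mV = 96.8
Sum: 940 + 427 + 96.8 = 1463.8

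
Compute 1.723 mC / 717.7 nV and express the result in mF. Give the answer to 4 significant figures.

2401000 mF

(1.723 × 10^-3) / (717.7 × 10^-9) = 0.00240072 × 10^6 F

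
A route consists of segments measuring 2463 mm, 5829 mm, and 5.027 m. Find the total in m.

In m:
  2463 mm = 2463 × 10^-3 m = 2.463
  5829 mm = 5829 × 10^-3 m = 5.829
  5.027 m → 5.027
Sum: 2.463 + 5.829 + 5.027 = 13.319

13.319 m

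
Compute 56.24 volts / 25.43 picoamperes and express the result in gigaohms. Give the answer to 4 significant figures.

2212 gigaohms

(56.24) / (25.43e-12) = 2.21156e12 Ω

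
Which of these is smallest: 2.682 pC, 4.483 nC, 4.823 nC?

2.682 pC = 0.000000000002682 C
4.483 nC = 0.000000004483 C
4.823 nC = 0.000000004823 C

2.682 pC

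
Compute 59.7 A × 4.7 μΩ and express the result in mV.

0.28059 mV

59.7 × 4.7 × 10⁻⁶ = 280.59 × 10⁻⁶ V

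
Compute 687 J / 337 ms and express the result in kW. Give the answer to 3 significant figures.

2.04 kW

(687) / (337 × 10^-3) = 2.0386 × 10^3 W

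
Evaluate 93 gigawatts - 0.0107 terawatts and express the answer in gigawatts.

82.3 gigawatts

In gigawatts:
  93 gigawatts → 93
  0.0107 terawatts = 0.0107 × 10³ gigawatts = 10.7
Difference: 93 - 10.7 = 82.3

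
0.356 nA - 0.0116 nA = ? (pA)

344.4 pA

In pA:
  0.356 nA = 0.356 × 10³ pA = 356
  0.0116 nA = 0.0116 × 10³ pA = 11.6
Difference: 356 - 11.6 = 344.4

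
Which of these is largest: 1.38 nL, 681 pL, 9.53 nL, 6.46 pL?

1.38 nL = 0.00000000138 L
681 pL = 0.000000000681 L
9.53 nL = 0.00000000953 L
6.46 pL = 0.00000000000646 L

9.53 nL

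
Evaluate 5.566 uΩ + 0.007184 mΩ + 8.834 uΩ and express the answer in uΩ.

21.584 uΩ

In uΩ:
  5.566 uΩ → 5.566
  0.007184 mΩ = 0.007184e3 uΩ = 7.184
  8.834 uΩ → 8.834
Sum: 5.566 + 7.184 + 8.834 = 21.584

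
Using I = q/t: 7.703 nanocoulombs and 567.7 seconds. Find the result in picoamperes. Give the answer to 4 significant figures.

(7.703 × 10⁻⁹) / (567.7) = 0.0135688 × 10⁻⁹ A

13.57 picoamperes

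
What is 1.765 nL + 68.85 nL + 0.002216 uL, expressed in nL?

72.831 nL

In nL:
  1.765 nL → 1.765
  68.85 nL → 68.85
  0.002216 uL = 0.002216e3 nL = 2.216
Sum: 1.765 + 68.85 + 2.216 = 72.831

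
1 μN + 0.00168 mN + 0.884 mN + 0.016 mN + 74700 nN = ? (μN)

In μN:
  1 μN → 1
  0.00168 mN = 0.00168 × 10³ μN = 1.68
  0.884 mN = 0.884 × 10³ μN = 884
  0.016 mN = 0.016 × 10³ μN = 16
  74700 nN = 74700 × 10⁻³ μN = 74.7
Sum: 1 + 1.68 + 884 + 16 + 74.7 = 977.38

977.38 μN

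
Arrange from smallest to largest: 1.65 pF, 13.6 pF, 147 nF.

1.65 pF < 13.6 pF < 147 nF

1.65 pF = 0.00000000000165 F
13.6 pF = 0.0000000000136 F
147 nF = 0.000000147 F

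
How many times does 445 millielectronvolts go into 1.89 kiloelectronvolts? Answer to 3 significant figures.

(1.89 × 10³) / (445 × 10⁻³) = 0.004247 × 10⁶

4250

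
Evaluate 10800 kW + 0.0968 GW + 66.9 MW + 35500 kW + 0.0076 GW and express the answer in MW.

In MW:
  10800 kW = 10800 × 10⁻³ MW = 10.8
  0.0968 GW = 0.0968 × 10³ MW = 96.8
  66.9 MW → 66.9
  35500 kW = 35500 × 10⁻³ MW = 35.5
  0.0076 GW = 0.0076 × 10³ MW = 7.6
Sum: 10.8 + 96.8 + 66.9 + 35.5 + 7.6 = 217.6

217.6 MW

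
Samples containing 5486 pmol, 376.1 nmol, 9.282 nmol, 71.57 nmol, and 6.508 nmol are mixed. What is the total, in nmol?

In nmol:
  5486 pmol = 5486e-3 nmol = 5.486
  376.1 nmol → 376.1
  9.282 nmol → 9.282
  71.57 nmol → 71.57
  6.508 nmol → 6.508
Sum: 5.486 + 376.1 + 9.282 + 71.57 + 6.508 = 468.946

468.946 nmol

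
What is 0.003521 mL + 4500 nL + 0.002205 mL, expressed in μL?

In μL:
  0.003521 mL = 0.003521 × 10^3 μL = 3.521
  4500 nL = 4500 × 10^-3 μL = 4.5
  0.002205 mL = 0.002205 × 10^3 μL = 2.205
Sum: 3.521 + 4.5 + 2.205 = 10.226

10.226 μL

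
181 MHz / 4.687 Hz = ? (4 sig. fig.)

38620000

(181e6) / (4.687) = 38.617e6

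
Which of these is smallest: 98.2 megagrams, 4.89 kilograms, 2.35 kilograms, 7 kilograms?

2.35 kilograms

98.2 megagrams = 98200000 grams
4.89 kilograms = 4890 grams
2.35 kilograms = 2350 grams
7 kilograms = 7000 grams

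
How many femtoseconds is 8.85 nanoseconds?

nano = 10^-9, femto = 10^-15; factor is 10^6.
8.85 × 10^6 = 8850000

8850000 femtoseconds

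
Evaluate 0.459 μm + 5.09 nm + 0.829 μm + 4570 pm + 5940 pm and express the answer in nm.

1303.6 nm

In nm:
  0.459 μm = 0.459 × 10³ nm = 459
  5.09 nm → 5.09
  0.829 μm = 0.829 × 10³ nm = 829
  4570 pm = 4570 × 10⁻³ nm = 4.57
  5940 pm = 5940 × 10⁻³ nm = 5.94
Sum: 459 + 5.09 + 829 + 4.57 + 5.94 = 1303.6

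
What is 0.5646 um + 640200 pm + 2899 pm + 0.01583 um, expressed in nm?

1223.529 nm

In nm:
  0.5646 um = 0.5646 × 10³ nm = 564.6
  640200 pm = 640200 × 10⁻³ nm = 640.2
  2899 pm = 2899 × 10⁻³ nm = 2.899
  0.01583 um = 0.01583 × 10³ nm = 15.83
Sum: 564.6 + 640.2 + 2.899 + 15.83 = 1223.529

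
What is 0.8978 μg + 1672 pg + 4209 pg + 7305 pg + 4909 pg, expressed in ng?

915.895 ng

In ng:
  0.8978 μg = 0.8978 × 10^3 ng = 897.8
  1672 pg = 1672 × 10^-3 ng = 1.672
  4209 pg = 4209 × 10^-3 ng = 4.209
  7305 pg = 7305 × 10^-3 ng = 7.305
  4909 pg = 4909 × 10^-3 ng = 4.909
Sum: 897.8 + 1.672 + 4.209 + 7.305 + 4.909 = 915.895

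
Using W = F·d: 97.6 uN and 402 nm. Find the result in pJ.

39.2352 pJ

97.6 × 10^-6 × 402 × 10^-9 = 39235.2 × 10^-15 J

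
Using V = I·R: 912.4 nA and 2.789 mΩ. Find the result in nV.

2.5446836 nV

912.4 × 10⁻⁹ × 2.789 × 10⁻³ = 2544.6836 × 10⁻¹² V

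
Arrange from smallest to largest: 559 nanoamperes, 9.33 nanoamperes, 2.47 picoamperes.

2.47 picoamperes < 9.33 nanoamperes < 559 nanoamperes

559 nanoamperes = 0.000000559 amperes
9.33 nanoamperes = 0.00000000933 amperes
2.47 picoamperes = 0.00000000000247 amperes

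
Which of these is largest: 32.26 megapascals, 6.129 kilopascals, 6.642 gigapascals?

6.642 gigapascals

32.26 megapascals = 32260000 pascals
6.129 kilopascals = 6129 pascals
6.642 gigapascals = 6642000000 pascals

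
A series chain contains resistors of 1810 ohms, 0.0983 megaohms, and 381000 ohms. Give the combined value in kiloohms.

In kiloohms:
  1810 ohms = 1810 × 10⁻³ kiloohms = 1.81
  0.0983 megaohms = 0.0983 × 10³ kiloohms = 98.3
  381000 ohms = 381000 × 10⁻³ kiloohms = 381
Sum: 1.81 + 98.3 + 381 = 481.11

481.11 kiloohms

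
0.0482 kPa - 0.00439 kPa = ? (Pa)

In Pa:
  0.0482 kPa = 0.0482 × 10³ Pa = 48.2
  0.00439 kPa = 0.00439 × 10³ Pa = 4.39
Difference: 48.2 - 4.39 = 43.81

43.81 Pa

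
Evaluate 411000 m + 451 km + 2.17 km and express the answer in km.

864.17 km

In km:
  411000 m = 411000e-3 km = 411
  451 km → 451
  2.17 km → 2.17
Sum: 411 + 451 + 2.17 = 864.17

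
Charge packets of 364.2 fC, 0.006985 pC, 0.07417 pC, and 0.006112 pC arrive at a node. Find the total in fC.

451.467 fC

In fC:
  364.2 fC → 364.2
  0.006985 pC = 0.006985e3 fC = 6.985
  0.07417 pC = 0.07417e3 fC = 74.17
  0.006112 pC = 0.006112e3 fC = 6.112
Sum: 364.2 + 6.985 + 74.17 + 6.112 = 451.467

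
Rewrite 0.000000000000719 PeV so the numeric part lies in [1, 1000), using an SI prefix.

719 eV

= 719 eV; mantissa already in [1, 1000).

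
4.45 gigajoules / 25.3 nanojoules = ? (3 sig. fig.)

176000000000000000

(4.45 × 10^9) / (25.3 × 10^-9) = 0.1759 × 10^18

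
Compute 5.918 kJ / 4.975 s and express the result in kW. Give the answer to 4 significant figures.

1.190 kW

(5.918e3) / (4.975) = 1.18955e3 W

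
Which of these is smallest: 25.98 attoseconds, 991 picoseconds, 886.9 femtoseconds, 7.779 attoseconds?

25.98 attoseconds = 0.00000000000000002598 seconds
991 picoseconds = 0.000000000991 seconds
886.9 femtoseconds = 0.0000000000008869 seconds
7.779 attoseconds = 0.000000000000000007779 seconds

7.779 attoseconds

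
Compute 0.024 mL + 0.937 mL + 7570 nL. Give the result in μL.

In μL:
  0.024 mL = 0.024 × 10³ μL = 24
  0.937 mL = 0.937 × 10³ μL = 937
  7570 nL = 7570 × 10⁻³ μL = 7.57
Sum: 24 + 937 + 7.57 = 968.57

968.57 μL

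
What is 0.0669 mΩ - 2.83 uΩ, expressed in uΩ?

In uΩ:
  0.0669 mΩ = 0.0669 × 10³ uΩ = 66.9
  2.83 uΩ → 2.83
Difference: 66.9 - 2.83 = 64.07

64.07 uΩ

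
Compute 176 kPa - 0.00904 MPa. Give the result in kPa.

In kPa:
  176 kPa → 176
  0.00904 MPa = 0.00904e3 kPa = 9.04
Difference: 176 - 9.04 = 166.96

166.96 kPa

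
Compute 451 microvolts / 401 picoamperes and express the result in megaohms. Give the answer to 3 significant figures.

(451 × 10⁻⁶) / (401 × 10⁻¹²) = 1.1247 × 10⁶ Ω

1.12 megaohms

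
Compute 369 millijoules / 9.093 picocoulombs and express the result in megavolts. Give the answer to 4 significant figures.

40580 megavolts

(369e-3) / (9.093e-12) = 40.5807e9 V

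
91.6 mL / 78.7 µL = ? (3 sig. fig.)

1160

(91.6 × 10^-3) / (78.7 × 10^-6) = 1.164 × 10^3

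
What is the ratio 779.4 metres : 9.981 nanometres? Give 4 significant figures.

(779.4) / (9.981 × 10⁻⁹) = 78.088 × 10⁹

78090000000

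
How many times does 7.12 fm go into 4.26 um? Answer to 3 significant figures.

598000000

(4.26 × 10⁻⁶) / (7.12 × 10⁻¹⁵) = 0.5983 × 10⁹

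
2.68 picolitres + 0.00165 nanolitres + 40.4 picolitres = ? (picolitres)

In picolitres:
  2.68 picolitres → 2.68
  0.00165 nanolitres = 0.00165 × 10^3 picolitres = 1.65
  40.4 picolitres → 40.4
Sum: 2.68 + 1.65 + 40.4 = 44.73

44.73 picolitres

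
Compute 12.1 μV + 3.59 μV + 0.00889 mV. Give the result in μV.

In μV:
  12.1 μV → 12.1
  3.59 μV → 3.59
  0.00889 mV = 0.00889e3 μV = 8.89
Sum: 12.1 + 3.59 + 8.89 = 24.58

24.58 μV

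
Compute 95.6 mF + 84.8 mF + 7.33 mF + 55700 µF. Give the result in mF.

In mF:
  95.6 mF → 95.6
  84.8 mF → 84.8
  7.33 mF → 7.33
  55700 µF = 55700 × 10^-3 mF = 55.7
Sum: 95.6 + 84.8 + 7.33 + 55.7 = 243.43

243.43 mF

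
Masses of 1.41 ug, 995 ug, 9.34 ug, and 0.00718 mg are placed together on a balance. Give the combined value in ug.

In ug:
  1.41 ug → 1.41
  995 ug → 995
  9.34 ug → 9.34
  0.00718 mg = 0.00718 × 10^3 ug = 7.18
Sum: 1.41 + 995 + 9.34 + 7.18 = 1012.93

1012.93 ug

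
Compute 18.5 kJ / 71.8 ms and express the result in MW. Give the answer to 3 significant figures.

(18.5 × 10³) / (71.8 × 10⁻³) = 0.25766 × 10⁶ W

0.258 MW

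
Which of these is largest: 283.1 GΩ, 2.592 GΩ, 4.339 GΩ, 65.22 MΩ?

283.1 GΩ = 283100000000 Ω
2.592 GΩ = 2592000000 Ω
4.339 GΩ = 4339000000 Ω
65.22 MΩ = 65220000 Ω

283.1 GΩ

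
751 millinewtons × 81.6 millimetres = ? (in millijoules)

61.2816 millijoules

751 × 10⁻³ × 81.6 × 10⁻³ = 61281.6 × 10⁻⁶ J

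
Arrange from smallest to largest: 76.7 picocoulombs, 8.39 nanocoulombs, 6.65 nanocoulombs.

76.7 picocoulombs < 6.65 nanocoulombs < 8.39 nanocoulombs

76.7 picocoulombs = 0.0000000000767 coulombs
8.39 nanocoulombs = 0.00000000839 coulombs
6.65 nanocoulombs = 0.00000000665 coulombs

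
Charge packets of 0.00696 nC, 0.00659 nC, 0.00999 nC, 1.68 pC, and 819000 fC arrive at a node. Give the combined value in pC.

In pC:
  0.00696 nC = 0.00696e3 pC = 6.96
  0.00659 nC = 0.00659e3 pC = 6.59
  0.00999 nC = 0.00999e3 pC = 9.99
  1.68 pC → 1.68
  819000 fC = 819000e-3 pC = 819
Sum: 6.96 + 6.59 + 9.99 + 1.68 + 819 = 844.22

844.22 pC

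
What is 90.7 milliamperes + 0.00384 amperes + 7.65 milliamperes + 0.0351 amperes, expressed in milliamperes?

137.29 milliamperes

In milliamperes:
  90.7 milliamperes → 90.7
  0.00384 amperes = 0.00384 × 10^3 milliamperes = 3.84
  7.65 milliamperes → 7.65
  0.0351 amperes = 0.0351 × 10^3 milliamperes = 35.1
Sum: 90.7 + 3.84 + 7.65 + 35.1 = 137.29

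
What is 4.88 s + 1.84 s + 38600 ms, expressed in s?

In s:
  4.88 s → 4.88
  1.84 s → 1.84
  38600 ms = 38600 × 10⁻³ s = 38.6
Sum: 4.88 + 1.84 + 38.6 = 45.32

45.32 s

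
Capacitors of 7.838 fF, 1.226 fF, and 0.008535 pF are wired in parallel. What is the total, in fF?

17.599 fF

In fF:
  7.838 fF → 7.838
  1.226 fF → 1.226
  0.008535 pF = 0.008535 × 10³ fF = 8.535
Sum: 7.838 + 1.226 + 8.535 = 17.599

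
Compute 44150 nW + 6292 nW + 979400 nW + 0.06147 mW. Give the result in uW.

1091.312 uW

In uW:
  44150 nW = 44150 × 10^-3 uW = 44.15
  6292 nW = 6292 × 10^-3 uW = 6.292
  979400 nW = 979400 × 10^-3 uW = 979.4
  0.06147 mW = 0.06147 × 10^3 uW = 61.47
Sum: 44.15 + 6.292 + 979.4 + 61.47 = 1091.312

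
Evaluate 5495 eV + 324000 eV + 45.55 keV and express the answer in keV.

375.045 keV

In keV:
  5495 eV = 5495 × 10^-3 keV = 5.495
  324000 eV = 324000 × 10^-3 keV = 324
  45.55 keV → 45.55
Sum: 5.495 + 324 + 45.55 = 375.045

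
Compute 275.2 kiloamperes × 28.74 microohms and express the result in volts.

275.2 × 10^3 × 28.74 × 10^-6 = 7909.248 × 10^-3 V

7.909248 volts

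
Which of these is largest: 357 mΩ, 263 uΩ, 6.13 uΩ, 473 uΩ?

357 mΩ

357 mΩ = 0.357 Ω
263 uΩ = 0.000263 Ω
6.13 uΩ = 0.00000613 Ω
473 uΩ = 0.000473 Ω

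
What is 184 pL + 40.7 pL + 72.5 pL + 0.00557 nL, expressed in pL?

In pL:
  184 pL → 184
  40.7 pL → 40.7
  72.5 pL → 72.5
  0.00557 nL = 0.00557 × 10^3 pL = 5.57
Sum: 184 + 40.7 + 72.5 + 5.57 = 302.77

302.77 pL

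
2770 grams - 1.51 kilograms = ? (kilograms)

In kilograms:
  2770 grams = 2770e-3 kilograms = 2.77
  1.51 kilograms → 1.51
Difference: 2.77 - 1.51 = 1.26

1.26 kilograms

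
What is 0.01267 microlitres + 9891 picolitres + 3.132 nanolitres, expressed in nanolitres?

25.693 nanolitres

In nanolitres:
  0.01267 microlitres = 0.01267 × 10³ nanolitres = 12.67
  9891 picolitres = 9891 × 10⁻³ nanolitres = 9.891
  3.132 nanolitres → 3.132
Sum: 12.67 + 9.891 + 3.132 = 25.693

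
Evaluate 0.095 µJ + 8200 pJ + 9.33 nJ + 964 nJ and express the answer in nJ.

In nJ:
  0.095 µJ = 0.095e3 nJ = 95
  8200 pJ = 8200e-3 nJ = 8.2
  9.33 nJ → 9.33
  964 nJ → 964
Sum: 95 + 8.2 + 9.33 + 964 = 1076.53

1076.53 nJ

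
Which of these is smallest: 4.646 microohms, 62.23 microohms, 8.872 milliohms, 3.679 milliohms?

4.646 microohms = 0.000004646 ohms
62.23 microohms = 0.00006223 ohms
8.872 milliohms = 0.008872 ohms
3.679 milliohms = 0.003679 ohms

4.646 microohms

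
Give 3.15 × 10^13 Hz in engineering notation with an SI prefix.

= 31.5 × 10^12 Hz; 10^12 is tera.

31.5 THz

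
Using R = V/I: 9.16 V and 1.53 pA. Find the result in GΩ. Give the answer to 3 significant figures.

5990 GΩ

(9.16) / (1.53 × 10^-12) = 5.9869 × 10^12 Ω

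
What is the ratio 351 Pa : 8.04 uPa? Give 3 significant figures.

43700000

(351) / (8.04e-6) = 43.66e6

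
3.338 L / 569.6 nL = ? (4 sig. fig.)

5860000

(3.338) / (569.6e-9) = 0.0058603e9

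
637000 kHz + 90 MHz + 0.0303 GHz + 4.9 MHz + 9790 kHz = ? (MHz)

In MHz:
  637000 kHz = 637000 × 10⁻³ MHz = 637
  90 MHz → 90
  0.0303 GHz = 0.0303 × 10³ MHz = 30.3
  4.9 MHz → 4.9
  9790 kHz = 9790 × 10⁻³ MHz = 9.79
Sum: 637 + 90 + 30.3 + 4.9 + 9.79 = 771.99

771.99 MHz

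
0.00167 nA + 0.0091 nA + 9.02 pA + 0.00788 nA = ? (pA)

27.67 pA

In pA:
  0.00167 nA = 0.00167 × 10^3 pA = 1.67
  0.0091 nA = 0.0091 × 10^3 pA = 9.1
  9.02 pA → 9.02
  0.00788 nA = 0.00788 × 10^3 pA = 7.88
Sum: 1.67 + 9.1 + 9.02 + 7.88 = 27.67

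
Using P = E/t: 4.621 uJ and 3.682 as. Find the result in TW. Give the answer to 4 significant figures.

1.255 TW

(4.621e-6) / (3.682e-18) = 1.25502e12 W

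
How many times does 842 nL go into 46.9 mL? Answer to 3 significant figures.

55700

(46.9 × 10⁻³) / (842 × 10⁻⁹) = 0.0557 × 10⁶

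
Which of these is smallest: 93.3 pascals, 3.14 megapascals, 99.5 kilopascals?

93.3 pascals = 93.3 pascals
3.14 megapascals = 3140000 pascals
99.5 kilopascals = 99500 pascals

93.3 pascals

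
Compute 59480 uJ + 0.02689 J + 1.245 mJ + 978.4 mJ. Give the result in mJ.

In mJ:
  59480 uJ = 59480 × 10⁻³ mJ = 59.48
  0.02689 J = 0.02689 × 10³ mJ = 26.89
  1.245 mJ → 1.245
  978.4 mJ → 978.4
Sum: 59.48 + 26.89 + 1.245 + 978.4 = 1066.015

1066.015 mJ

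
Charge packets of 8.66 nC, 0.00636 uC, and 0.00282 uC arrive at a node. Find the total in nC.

17.84 nC

In nC:
  8.66 nC → 8.66
  0.00636 uC = 0.00636 × 10³ nC = 6.36
  0.00282 uC = 0.00282 × 10³ nC = 2.82
Sum: 8.66 + 6.36 + 2.82 = 17.84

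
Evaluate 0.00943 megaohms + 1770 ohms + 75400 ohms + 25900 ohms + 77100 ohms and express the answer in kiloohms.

In kiloohms:
  0.00943 megaohms = 0.00943 × 10^3 kiloohms = 9.43
  1770 ohms = 1770 × 10^-3 kiloohms = 1.77
  75400 ohms = 75400 × 10^-3 kiloohms = 75.4
  25900 ohms = 25900 × 10^-3 kiloohms = 25.9
  77100 ohms = 77100 × 10^-3 kiloohms = 77.1
Sum: 9.43 + 1.77 + 75.4 + 25.9 + 77.1 = 189.6

189.6 kiloohms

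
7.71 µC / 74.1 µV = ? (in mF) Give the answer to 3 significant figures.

(7.71 × 10⁻⁶) / (74.1 × 10⁻⁶) = 0.10405 F

104 mF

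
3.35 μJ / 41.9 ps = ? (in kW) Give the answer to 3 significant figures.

80.0 kW

(3.35 × 10⁻⁶) / (41.9 × 10⁻¹²) = 0.079952 × 10⁶ W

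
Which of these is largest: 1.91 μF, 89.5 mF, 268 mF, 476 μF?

1.91 μF = 0.00000191 F
89.5 mF = 0.0895 F
268 mF = 0.268 F
476 μF = 0.000476 F

268 mF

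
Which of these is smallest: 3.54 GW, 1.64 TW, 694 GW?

3.54 GW = 3540000000 W
1.64 TW = 1640000000000 W
694 GW = 694000000000 W

3.54 GW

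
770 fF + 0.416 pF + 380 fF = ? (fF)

1566 fF

In fF:
  770 fF → 770
  0.416 pF = 0.416e3 fF = 416
  380 fF → 380
Sum: 770 + 416 + 380 = 1566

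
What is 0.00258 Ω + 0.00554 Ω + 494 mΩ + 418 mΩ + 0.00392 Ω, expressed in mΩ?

In mΩ:
  0.00258 Ω = 0.00258e3 mΩ = 2.58
  0.00554 Ω = 0.00554e3 mΩ = 5.54
  494 mΩ → 494
  418 mΩ → 418
  0.00392 Ω = 0.00392e3 mΩ = 3.92
Sum: 2.58 + 5.54 + 494 + 418 + 3.92 = 924.04

924.04 mΩ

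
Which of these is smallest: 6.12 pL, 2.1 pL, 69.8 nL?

6.12 pL = 0.00000000000612 L
2.1 pL = 0.0000000000021 L
69.8 nL = 0.0000000698 L

2.1 pL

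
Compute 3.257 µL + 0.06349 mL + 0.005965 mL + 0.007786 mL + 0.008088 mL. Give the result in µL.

88.586 µL

In µL:
  3.257 µL → 3.257
  0.06349 mL = 0.06349e3 µL = 63.49
  0.005965 mL = 0.005965e3 µL = 5.965
  0.007786 mL = 0.007786e3 µL = 7.786
  0.008088 mL = 0.008088e3 µL = 8.088
Sum: 3.257 + 63.49 + 5.965 + 7.786 + 8.088 = 88.586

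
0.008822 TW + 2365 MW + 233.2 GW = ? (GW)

In GW:
  0.008822 TW = 0.008822e3 GW = 8.822
  2365 MW = 2365e-3 GW = 2.365
  233.2 GW → 233.2
Sum: 8.822 + 2.365 + 233.2 = 244.387

244.387 GW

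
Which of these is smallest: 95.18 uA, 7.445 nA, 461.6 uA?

95.18 uA = 0.00009518 A
7.445 nA = 0.000000007445 A
461.6 uA = 0.0004616 A

7.445 nA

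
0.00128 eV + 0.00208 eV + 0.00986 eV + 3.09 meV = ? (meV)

In meV:
  0.00128 eV = 0.00128e3 meV = 1.28
  0.00208 eV = 0.00208e3 meV = 2.08
  0.00986 eV = 0.00986e3 meV = 9.86
  3.09 meV → 3.09
Sum: 1.28 + 2.08 + 9.86 + 3.09 = 16.31

16.31 meV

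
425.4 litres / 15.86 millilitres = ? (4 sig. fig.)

26820

(425.4) / (15.86 × 10⁻³) = 26.822 × 10³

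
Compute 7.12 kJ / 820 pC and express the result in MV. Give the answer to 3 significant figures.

(7.12 × 10^3) / (820 × 10^-12) = 0.0086829 × 10^15 V

8680000 MV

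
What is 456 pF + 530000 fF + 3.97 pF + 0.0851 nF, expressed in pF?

1075.07 pF

In pF:
  456 pF → 456
  530000 fF = 530000e-3 pF = 530
  3.97 pF → 3.97
  0.0851 nF = 0.0851e3 pF = 85.1
Sum: 456 + 530 + 3.97 + 85.1 = 1075.07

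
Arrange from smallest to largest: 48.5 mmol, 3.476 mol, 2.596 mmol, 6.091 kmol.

2.596 mmol < 48.5 mmol < 3.476 mol < 6.091 kmol

48.5 mmol = 0.0485 mol
3.476 mol = 3.476 mol
2.596 mmol = 0.002596 mol
6.091 kmol = 6091 mol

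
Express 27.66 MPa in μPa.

27660000000000 μPa

mega = 10⁶, micro = 10⁻⁶; factor is 10¹².
27.66 × 10¹² = 27660000000000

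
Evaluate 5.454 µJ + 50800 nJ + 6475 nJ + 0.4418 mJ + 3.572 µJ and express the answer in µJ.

In µJ:
  5.454 µJ → 5.454
  50800 nJ = 50800e-3 µJ = 50.8
  6475 nJ = 6475e-3 µJ = 6.475
  0.4418 mJ = 0.4418e3 µJ = 441.8
  3.572 µJ → 3.572
Sum: 5.454 + 50.8 + 6.475 + 441.8 + 3.572 = 508.101

508.101 µJ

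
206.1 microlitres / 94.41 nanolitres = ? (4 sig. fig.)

(206.1e-6) / (94.41e-9) = 2.183e3

2183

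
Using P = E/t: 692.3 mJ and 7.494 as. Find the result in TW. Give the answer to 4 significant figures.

(692.3e-3) / (7.494e-18) = 92.3806e15 W

92380 TW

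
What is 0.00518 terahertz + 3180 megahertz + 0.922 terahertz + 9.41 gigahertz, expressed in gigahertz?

In gigahertz:
  0.00518 terahertz = 0.00518 × 10³ gigahertz = 5.18
  3180 megahertz = 3180 × 10⁻³ gigahertz = 3.18
  0.922 terahertz = 0.922 × 10³ gigahertz = 922
  9.41 gigahertz → 9.41
Sum: 5.18 + 3.18 + 922 + 9.41 = 939.77

939.77 gigahertz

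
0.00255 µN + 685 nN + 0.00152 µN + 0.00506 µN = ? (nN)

In nN:
  0.00255 µN = 0.00255e3 nN = 2.55
  685 nN → 685
  0.00152 µN = 0.00152e3 nN = 1.52
  0.00506 µN = 0.00506e3 nN = 5.06
Sum: 2.55 + 685 + 1.52 + 5.06 = 694.13

694.13 nN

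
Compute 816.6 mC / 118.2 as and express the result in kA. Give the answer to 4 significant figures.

(816.6 × 10^-3) / (118.2 × 10^-18) = 6.90863 × 10^15 A

6909000000000 kA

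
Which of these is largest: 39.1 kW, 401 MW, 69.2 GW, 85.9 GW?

39.1 kW = 39100 W
401 MW = 401000000 W
69.2 GW = 69200000000 W
85.9 GW = 85900000000 W

85.9 GW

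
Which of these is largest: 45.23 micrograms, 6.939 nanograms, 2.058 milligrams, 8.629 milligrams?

8.629 milligrams

45.23 micrograms = 0.00004523 grams
6.939 nanograms = 0.000000006939 grams
2.058 milligrams = 0.002058 grams
8.629 milligrams = 0.008629 grams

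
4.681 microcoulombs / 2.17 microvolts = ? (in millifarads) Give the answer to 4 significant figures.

(4.681e-6) / (2.17e-6) = 2.15714 F

2157 millifarads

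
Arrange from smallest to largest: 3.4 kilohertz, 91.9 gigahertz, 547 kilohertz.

3.4 kilohertz < 547 kilohertz < 91.9 gigahertz

3.4 kilohertz = 3400 hertz
91.9 gigahertz = 91900000000 hertz
547 kilohertz = 547000 hertz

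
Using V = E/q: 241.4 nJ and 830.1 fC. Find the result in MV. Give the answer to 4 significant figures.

0.2908 MV

(241.4 × 10⁻⁹) / (830.1 × 10⁻¹⁵) = 0.290808 × 10⁶ V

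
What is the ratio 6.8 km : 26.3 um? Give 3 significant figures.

(6.8e3) / (26.3e-6) = 0.2586e9

259000000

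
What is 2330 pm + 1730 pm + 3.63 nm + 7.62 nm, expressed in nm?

15.31 nm

In nm:
  2330 pm = 2330 × 10^-3 nm = 2.33
  1730 pm = 1730 × 10^-3 nm = 1.73
  3.63 nm → 3.63
  7.62 nm → 7.62
Sum: 2.33 + 1.73 + 3.63 + 7.62 = 15.31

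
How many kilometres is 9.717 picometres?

pico = 10⁻¹², kilo = 10³; factor is 10⁻¹⁵.
9.717 × 10⁻¹⁵ = 0.000000000000009717

0.000000000000009717 kilometres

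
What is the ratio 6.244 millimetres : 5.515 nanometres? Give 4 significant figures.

(6.244 × 10^-3) / (5.515 × 10^-9) = 1.1322 × 10^6

1132000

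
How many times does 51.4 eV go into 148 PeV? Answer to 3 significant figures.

2880000000000000

(148e15) / (51.4) = 2.879e15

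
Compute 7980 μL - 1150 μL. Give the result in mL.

In mL:
  7980 μL = 7980 × 10⁻³ mL = 7.98
  1150 μL = 1150 × 10⁻³ mL = 1.15
Difference: 7.98 - 1.15 = 6.83

6.83 mL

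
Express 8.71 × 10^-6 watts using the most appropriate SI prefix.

8.71 microwatts

= 8.71 × 10^-6 watts; 10^-6 is micro.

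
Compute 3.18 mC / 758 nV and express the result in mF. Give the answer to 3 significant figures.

(3.18e-3) / (758e-9) = 0.0041953e6 F

4200000 mF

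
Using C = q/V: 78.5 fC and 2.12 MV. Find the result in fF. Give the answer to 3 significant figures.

0.0000370 fF

(78.5e-15) / (2.12e6) = 37.028e-21 F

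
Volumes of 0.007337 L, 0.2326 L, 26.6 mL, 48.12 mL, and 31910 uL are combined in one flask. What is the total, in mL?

In mL:
  0.007337 L = 0.007337 × 10^3 mL = 7.337
  0.2326 L = 0.2326 × 10^3 mL = 232.6
  26.6 mL → 26.6
  48.12 mL → 48.12
  31910 uL = 31910 × 10^-3 mL = 31.91
Sum: 7.337 + 232.6 + 26.6 + 48.12 + 31.91 = 346.567

346.567 mL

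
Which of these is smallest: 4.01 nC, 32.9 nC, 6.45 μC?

4.01 nC = 0.00000000401 C
32.9 nC = 0.0000000329 C
6.45 μC = 0.00000645 C

4.01 nC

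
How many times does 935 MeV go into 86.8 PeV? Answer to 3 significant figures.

92800000

(86.8 × 10^15) / (935 × 10^6) = 0.09283 × 10^9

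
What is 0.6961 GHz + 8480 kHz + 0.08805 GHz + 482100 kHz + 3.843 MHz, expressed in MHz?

1278.573 MHz

In MHz:
  0.6961 GHz = 0.6961e3 MHz = 696.1
  8480 kHz = 8480e-3 MHz = 8.48
  0.08805 GHz = 0.08805e3 MHz = 88.05
  482100 kHz = 482100e-3 MHz = 482.1
  3.843 MHz → 3.843
Sum: 696.1 + 8.48 + 88.05 + 482.1 + 3.843 = 1278.573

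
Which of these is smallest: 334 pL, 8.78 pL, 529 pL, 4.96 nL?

8.78 pL

334 pL = 0.000000000334 L
8.78 pL = 0.00000000000878 L
529 pL = 0.000000000529 L
4.96 nL = 0.00000000496 L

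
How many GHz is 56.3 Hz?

(no prefix) = 10⁰, giga = 10⁹; factor is 10⁻⁹.
56.3 × 10⁻⁹ = 0.0000000563

0.0000000563 GHz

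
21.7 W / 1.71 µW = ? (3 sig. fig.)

12700000

(21.7) / (1.71 × 10⁻⁶) = 12.69 × 10⁶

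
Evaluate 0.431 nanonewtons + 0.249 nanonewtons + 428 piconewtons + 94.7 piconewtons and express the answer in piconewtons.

In piconewtons:
  0.431 nanonewtons = 0.431 × 10³ piconewtons = 431
  0.249 nanonewtons = 0.249 × 10³ piconewtons = 249
  428 piconewtons → 428
  94.7 piconewtons → 94.7
Sum: 431 + 249 + 428 + 94.7 = 1202.7

1202.7 piconewtons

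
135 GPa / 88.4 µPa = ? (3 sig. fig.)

(135e9) / (88.4e-6) = 1.527e15

1530000000000000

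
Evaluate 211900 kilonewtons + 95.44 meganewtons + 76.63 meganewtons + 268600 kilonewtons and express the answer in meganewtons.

652.57 meganewtons

In meganewtons:
  211900 kilonewtons = 211900e-3 meganewtons = 211.9
  95.44 meganewtons → 95.44
  76.63 meganewtons → 76.63
  268600 kilonewtons = 268600e-3 meganewtons = 268.6
Sum: 211.9 + 95.44 + 76.63 + 268.6 = 652.57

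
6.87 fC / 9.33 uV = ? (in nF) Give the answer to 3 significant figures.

(6.87e-15) / (9.33e-6) = 0.73633e-9 F

0.736 nF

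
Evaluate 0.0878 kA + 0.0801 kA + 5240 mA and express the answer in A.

173.14 A

In A:
  0.0878 kA = 0.0878e3 A = 87.8
  0.0801 kA = 0.0801e3 A = 80.1
  5240 mA = 5240e-3 A = 5.24
Sum: 87.8 + 80.1 + 5.24 = 173.14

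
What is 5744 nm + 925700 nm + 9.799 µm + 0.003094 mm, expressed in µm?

In µm:
  5744 nm = 5744e-3 µm = 5.744
  925700 nm = 925700e-3 µm = 925.7
  9.799 µm → 9.799
  0.003094 mm = 0.003094e3 µm = 3.094
Sum: 5.744 + 925.7 + 9.799 + 3.094 = 944.337

944.337 µm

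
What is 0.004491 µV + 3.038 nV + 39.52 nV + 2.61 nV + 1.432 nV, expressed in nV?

51.091 nV

In nV:
  0.004491 µV = 0.004491e3 nV = 4.491
  3.038 nV → 3.038
  39.52 nV → 39.52
  2.61 nV → 2.61
  1.432 nV → 1.432
Sum: 4.491 + 3.038 + 39.52 + 2.61 + 1.432 = 51.091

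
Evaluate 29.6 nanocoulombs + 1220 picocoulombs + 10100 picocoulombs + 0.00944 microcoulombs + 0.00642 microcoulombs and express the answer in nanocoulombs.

In nanocoulombs:
  29.6 nanocoulombs → 29.6
  1220 picocoulombs = 1220 × 10⁻³ nanocoulombs = 1.22
  10100 picocoulombs = 10100 × 10⁻³ nanocoulombs = 10.1
  0.00944 microcoulombs = 0.00944 × 10³ nanocoulombs = 9.44
  0.00642 microcoulombs = 0.00642 × 10³ nanocoulombs = 6.42
Sum: 29.6 + 1.22 + 10.1 + 9.44 + 6.42 = 56.78

56.78 nanocoulombs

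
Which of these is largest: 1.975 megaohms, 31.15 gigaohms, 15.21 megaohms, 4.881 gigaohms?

31.15 gigaohms

1.975 megaohms = 1975000 ohms
31.15 gigaohms = 31150000000 ohms
15.21 megaohms = 15210000 ohms
4.881 gigaohms = 4881000000 ohms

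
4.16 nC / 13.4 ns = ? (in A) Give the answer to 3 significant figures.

(4.16e-9) / (13.4e-9) = 0.31045 A

0.310 A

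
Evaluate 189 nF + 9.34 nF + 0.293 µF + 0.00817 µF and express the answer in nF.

499.51 nF

In nF:
  189 nF → 189
  9.34 nF → 9.34
  0.293 µF = 0.293e3 nF = 293
  0.00817 µF = 0.00817e3 nF = 8.17
Sum: 189 + 9.34 + 293 + 8.17 = 499.51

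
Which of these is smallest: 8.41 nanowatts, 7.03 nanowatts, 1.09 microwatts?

8.41 nanowatts = 0.00000000841 watts
7.03 nanowatts = 0.00000000703 watts
1.09 microwatts = 0.00000109 watts

7.03 nanowatts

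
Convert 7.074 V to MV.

0.000007074 MV

(no prefix) = 10^0, mega = 10^6; factor is 10^-6.
7.074 × 10^-6 = 0.000007074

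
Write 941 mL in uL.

941000 uL

milli = 1e-3, micro = 1e-6; factor is 1e3.
941 × 1e3 = 941000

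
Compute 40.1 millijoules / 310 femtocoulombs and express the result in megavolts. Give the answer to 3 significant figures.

(40.1 × 10⁻³) / (310 × 10⁻¹⁵) = 0.12935 × 10¹² V

129000 megavolts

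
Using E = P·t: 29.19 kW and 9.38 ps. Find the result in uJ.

29.19e3 × 9.38e-12 = 273.8022e-9 J

0.2738022 uJ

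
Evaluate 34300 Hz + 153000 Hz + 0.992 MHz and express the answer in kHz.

1179.3 kHz

In kHz:
  34300 Hz = 34300 × 10^-3 kHz = 34.3
  153000 Hz = 153000 × 10^-3 kHz = 153
  0.992 MHz = 0.992 × 10^3 kHz = 992
Sum: 34.3 + 153 + 992 = 1179.3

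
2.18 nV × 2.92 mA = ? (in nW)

2.18 × 10⁻⁹ × 2.92 × 10⁻³ = 6.3656 × 10⁻¹² W

0.0063656 nW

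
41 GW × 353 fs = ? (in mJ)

41 × 10^9 × 353 × 10^-15 = 14473 × 10^-6 J

14.473 mJ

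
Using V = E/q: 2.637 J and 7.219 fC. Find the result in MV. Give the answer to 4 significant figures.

365300000 MV

(2.637) / (7.219 × 10⁻¹⁵) = 0.365286 × 10¹⁵ V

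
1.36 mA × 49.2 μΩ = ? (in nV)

66.912 nV

1.36 × 10⁻³ × 49.2 × 10⁻⁶ = 66.912 × 10⁻⁹ V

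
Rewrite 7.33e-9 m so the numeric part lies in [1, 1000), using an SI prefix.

= 7.33e-9 m; 1e-9 is nano.

7.33 nm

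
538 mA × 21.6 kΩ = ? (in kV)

538e-3 × 21.6e3 = 11620.8 V

11.6208 kV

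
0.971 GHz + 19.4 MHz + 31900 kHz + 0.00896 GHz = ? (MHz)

In MHz:
  0.971 GHz = 0.971 × 10^3 MHz = 971
  19.4 MHz → 19.4
  31900 kHz = 31900 × 10^-3 MHz = 31.9
  0.00896 GHz = 0.00896 × 10^3 MHz = 8.96
Sum: 971 + 19.4 + 31.9 + 8.96 = 1031.26

1031.26 MHz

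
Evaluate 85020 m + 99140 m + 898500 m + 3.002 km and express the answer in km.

In km:
  85020 m = 85020 × 10^-3 km = 85.02
  99140 m = 99140 × 10^-3 km = 99.14
  898500 m = 898500 × 10^-3 km = 898.5
  3.002 km → 3.002
Sum: 85.02 + 99.14 + 898.5 + 3.002 = 1085.662

1085.662 km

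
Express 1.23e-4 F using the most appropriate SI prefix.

123 µF

= 123e-6 F; 1e-6 is micro.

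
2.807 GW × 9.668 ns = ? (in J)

27.138076 J

2.807 × 10⁹ × 9.668 × 10⁻⁹ = 27.138076 J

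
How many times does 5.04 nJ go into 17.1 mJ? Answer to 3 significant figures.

(17.1 × 10^-3) / (5.04 × 10^-9) = 3.393 × 10^6

3390000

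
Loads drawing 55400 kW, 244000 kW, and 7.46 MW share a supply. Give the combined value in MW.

306.86 MW

In MW:
  55400 kW = 55400 × 10^-3 MW = 55.4
  244000 kW = 244000 × 10^-3 MW = 244
  7.46 MW → 7.46
Sum: 55.4 + 244 + 7.46 = 306.86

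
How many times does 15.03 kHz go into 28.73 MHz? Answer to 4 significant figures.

1912

(28.73e6) / (15.03e3) = 1.9115e3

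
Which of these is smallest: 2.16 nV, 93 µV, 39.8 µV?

2.16 nV = 0.00000000216 V
93 µV = 0.000093 V
39.8 µV = 0.0000398 V

2.16 nV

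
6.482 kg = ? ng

6482000000000 ng

kilo = 10^3, nano = 10^-9; factor is 10^12.
6.482 × 10^12 = 6482000000000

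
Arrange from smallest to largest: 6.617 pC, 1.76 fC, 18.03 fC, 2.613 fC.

1.76 fC < 2.613 fC < 18.03 fC < 6.617 pC

6.617 pC = 0.000000000006617 C
1.76 fC = 0.00000000000000176 C
18.03 fC = 0.00000000000001803 C
2.613 fC = 0.000000000000002613 C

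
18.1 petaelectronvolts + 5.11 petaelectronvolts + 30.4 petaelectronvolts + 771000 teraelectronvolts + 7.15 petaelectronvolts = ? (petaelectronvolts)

In petaelectronvolts:
  18.1 petaelectronvolts → 18.1
  5.11 petaelectronvolts → 5.11
  30.4 petaelectronvolts → 30.4
  771000 teraelectronvolts = 771000e-3 petaelectronvolts = 771
  7.15 petaelectronvolts → 7.15
Sum: 18.1 + 5.11 + 30.4 + 771 + 7.15 = 831.76

831.76 petaelectronvolts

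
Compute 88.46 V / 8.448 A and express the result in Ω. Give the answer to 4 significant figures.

10.47 Ω

(88.46) / (8.448) = 10.4711 Ω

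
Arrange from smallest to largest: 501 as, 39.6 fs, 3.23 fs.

501 as < 3.23 fs < 39.6 fs

501 as = 0.000000000000000501 s
39.6 fs = 0.0000000000000396 s
3.23 fs = 0.00000000000000323 s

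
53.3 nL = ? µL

nano = 1e-9, micro = 1e-6; factor is 1e-3.
53.3 × 1e-3 = 0.0533

0.0533 µL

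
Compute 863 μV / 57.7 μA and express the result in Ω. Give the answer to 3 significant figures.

15.0 Ω

(863 × 10⁻⁶) / (57.7 × 10⁻⁶) = 14.957 Ω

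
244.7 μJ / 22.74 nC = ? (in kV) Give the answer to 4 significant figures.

(244.7 × 10⁻⁶) / (22.74 × 10⁻⁹) = 10.7608 × 10³ V

10.76 kV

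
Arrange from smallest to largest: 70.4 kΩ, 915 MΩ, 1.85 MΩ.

70.4 kΩ < 1.85 MΩ < 915 MΩ

70.4 kΩ = 70400 Ω
915 MΩ = 915000000 Ω
1.85 MΩ = 1850000 Ω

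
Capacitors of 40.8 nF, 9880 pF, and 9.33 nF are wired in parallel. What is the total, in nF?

60.01 nF

In nF:
  40.8 nF → 40.8
  9880 pF = 9880 × 10⁻³ nF = 9.88
  9.33 nF → 9.33
Sum: 40.8 + 9.88 + 9.33 = 60.01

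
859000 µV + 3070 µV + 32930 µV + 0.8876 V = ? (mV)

1782.6 mV

In mV:
  859000 µV = 859000e-3 mV = 859
  3070 µV = 3070e-3 mV = 3.07
  32930 µV = 32930e-3 mV = 32.93
  0.8876 V = 0.8876e3 mV = 887.6
Sum: 859 + 3.07 + 32.93 + 887.6 = 1782.6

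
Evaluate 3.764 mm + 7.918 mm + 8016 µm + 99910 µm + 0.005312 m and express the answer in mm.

In mm:
  3.764 mm → 3.764
  7.918 mm → 7.918
  8016 µm = 8016 × 10^-3 mm = 8.016
  99910 µm = 99910 × 10^-3 mm = 99.91
  0.005312 m = 0.005312 × 10^3 mm = 5.312
Sum: 3.764 + 7.918 + 8.016 + 99.91 + 5.312 = 124.92

124.92 mm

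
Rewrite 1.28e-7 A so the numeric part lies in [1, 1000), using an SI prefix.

= 128e-9 A; 1e-9 is nano.

128 nA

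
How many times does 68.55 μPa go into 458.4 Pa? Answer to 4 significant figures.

6687000

(458.4) / (68.55 × 10^-6) = 6.6871 × 10^6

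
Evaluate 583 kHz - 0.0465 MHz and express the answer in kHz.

536.5 kHz

In kHz:
  583 kHz → 583
  0.0465 MHz = 0.0465 × 10^3 kHz = 46.5
Difference: 583 - 46.5 = 536.5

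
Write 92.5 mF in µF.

92500 µF

milli = 1e-3, micro = 1e-6; factor is 1e3.
92.5 × 1e3 = 92500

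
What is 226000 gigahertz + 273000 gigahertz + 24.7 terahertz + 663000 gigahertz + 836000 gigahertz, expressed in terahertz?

2022.7 terahertz

In terahertz:
  226000 gigahertz = 226000e-3 terahertz = 226
  273000 gigahertz = 273000e-3 terahertz = 273
  24.7 terahertz → 24.7
  663000 gigahertz = 663000e-3 terahertz = 663
  836000 gigahertz = 836000e-3 terahertz = 836
Sum: 226 + 273 + 24.7 + 663 + 836 = 2022.7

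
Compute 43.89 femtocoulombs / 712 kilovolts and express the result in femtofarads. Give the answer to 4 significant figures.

0.00006164 femtofarads

(43.89 × 10^-15) / (712 × 10^3) = 0.0616433 × 10^-18 F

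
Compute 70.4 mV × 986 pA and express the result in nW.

0.0694144 nW

70.4 × 10⁻³ × 986 × 10⁻¹² = 69414.4 × 10⁻¹⁵ W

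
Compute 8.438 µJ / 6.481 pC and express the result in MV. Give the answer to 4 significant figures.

(8.438e-6) / (6.481e-12) = 1.30196e6 V

1.302 MV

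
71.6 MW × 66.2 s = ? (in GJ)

4.73992 GJ

71.6 × 10⁶ × 66.2 = 4739.92 × 10⁶ J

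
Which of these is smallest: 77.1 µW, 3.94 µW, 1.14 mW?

3.94 µW

77.1 µW = 0.0000771 W
3.94 µW = 0.00000394 W
1.14 mW = 0.00114 W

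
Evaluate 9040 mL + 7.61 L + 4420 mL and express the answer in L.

21.07 L

In L:
  9040 mL = 9040 × 10^-3 L = 9.04
  7.61 L → 7.61
  4420 mL = 4420 × 10^-3 L = 4.42
Sum: 9.04 + 7.61 + 4.42 = 21.07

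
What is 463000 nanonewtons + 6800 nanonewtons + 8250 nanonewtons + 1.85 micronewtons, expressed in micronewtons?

In micronewtons:
  463000 nanonewtons = 463000e-3 micronewtons = 463
  6800 nanonewtons = 6800e-3 micronewtons = 6.8
  8250 nanonewtons = 8250e-3 micronewtons = 8.25
  1.85 micronewtons → 1.85
Sum: 463 + 6.8 + 8.25 + 1.85 = 479.9

479.9 micronewtons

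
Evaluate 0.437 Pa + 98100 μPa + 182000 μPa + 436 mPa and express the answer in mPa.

1153.1 mPa

In mPa:
  0.437 Pa = 0.437 × 10³ mPa = 437
  98100 μPa = 98100 × 10⁻³ mPa = 98.1
  182000 μPa = 182000 × 10⁻³ mPa = 182
  436 mPa → 436
Sum: 437 + 98.1 + 182 + 436 = 1153.1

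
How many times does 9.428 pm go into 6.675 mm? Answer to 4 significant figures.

708000000

(6.675 × 10^-3) / (9.428 × 10^-12) = 0.708 × 10^9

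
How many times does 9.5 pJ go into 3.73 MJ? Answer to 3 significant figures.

393000000000000000

(3.73 × 10^6) / (9.5 × 10^-12) = 0.3926 × 10^18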